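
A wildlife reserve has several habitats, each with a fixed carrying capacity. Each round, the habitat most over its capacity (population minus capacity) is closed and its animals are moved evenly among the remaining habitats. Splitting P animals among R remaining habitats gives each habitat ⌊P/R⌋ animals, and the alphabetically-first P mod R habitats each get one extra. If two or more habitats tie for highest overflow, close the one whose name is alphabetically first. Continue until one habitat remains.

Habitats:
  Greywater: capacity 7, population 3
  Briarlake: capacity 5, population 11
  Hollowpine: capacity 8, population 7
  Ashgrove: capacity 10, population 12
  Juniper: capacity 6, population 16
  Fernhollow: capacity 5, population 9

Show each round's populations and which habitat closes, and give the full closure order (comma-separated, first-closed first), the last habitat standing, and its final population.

Closure order: Juniper, Briarlake, Fernhollow, Ashgrove, Hollowpine
Last habitat: Greywater with 58 animals

Round 1: Ashgrove=12 Briarlake=11 Fernhollow=9 Greywater=3 Hollowpine=7 Juniper=16 → close Juniper (overflow 10)
  16÷5 = 3 each, +1 to first 1
Round 2: Ashgrove=16 Briarlake=14 Fernhollow=12 Greywater=6 Hollowpine=10 → close Briarlake (overflow 9)
  14÷4 = 3 each, +1 to first 2
Round 3: Ashgrove=20 Fernhollow=16 Greywater=9 Hollowpine=13 → close Fernhollow (overflow 11)
  16÷3 = 5 each, +1 to first 1
Round 4: Ashgrove=26 Greywater=14 Hollowpine=18 → close Ashgrove (overflow 16)
  26÷2 = 13 each, +1 to first 0
Round 5: Greywater=27 Hollowpine=31 → close Hollowpine (overflow 23)
  31÷1 = 31 each, +1 to first 0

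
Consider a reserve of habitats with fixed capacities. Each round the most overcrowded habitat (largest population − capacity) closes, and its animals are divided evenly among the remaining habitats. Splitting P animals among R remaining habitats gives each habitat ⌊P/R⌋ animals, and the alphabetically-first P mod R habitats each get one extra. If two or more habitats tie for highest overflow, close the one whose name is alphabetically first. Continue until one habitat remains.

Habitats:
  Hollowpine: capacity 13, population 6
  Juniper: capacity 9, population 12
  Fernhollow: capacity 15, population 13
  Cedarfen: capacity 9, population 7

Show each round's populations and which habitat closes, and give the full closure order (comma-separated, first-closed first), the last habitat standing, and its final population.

Closure order: Juniper, Cedarfen, Fernhollow
Last habitat: Hollowpine with 38 animals

Round 1: Cedarfen=7 Fernhollow=13 Hollowpine=6 Juniper=12 → close Juniper (overflow 3)
  12÷3 = 4 each, +1 to first 0
Round 2: Cedarfen=11 Fernhollow=17 Hollowpine=10 → close Cedarfen (overflow 2)
  11÷2 = 5 each, +1 to first 1
Round 3: Fernhollow=23 Hollowpine=15 → close Fernhollow (overflow 8)
  23÷1 = 23 each, +1 to first 0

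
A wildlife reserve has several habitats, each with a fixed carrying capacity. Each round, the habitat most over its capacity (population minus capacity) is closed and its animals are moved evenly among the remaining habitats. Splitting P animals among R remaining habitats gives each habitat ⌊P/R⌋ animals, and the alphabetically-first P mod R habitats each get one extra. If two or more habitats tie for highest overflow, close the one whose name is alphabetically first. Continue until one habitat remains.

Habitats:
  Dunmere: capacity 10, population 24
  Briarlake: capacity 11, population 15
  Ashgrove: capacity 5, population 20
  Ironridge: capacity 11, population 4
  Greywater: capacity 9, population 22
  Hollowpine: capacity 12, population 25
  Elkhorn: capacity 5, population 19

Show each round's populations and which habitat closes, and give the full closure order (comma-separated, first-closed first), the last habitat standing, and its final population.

Closure order: Ashgrove, Dunmere, Elkhorn, Greywater, Hollowpine, Briarlake
Last habitat: Ironridge with 129 animals

Round 1: Ashgrove=20 Briarlake=15 Dunmere=24 Elkhorn=19 Greywater=22 Hollowpine=25 Ironridge=4 → close Ashgrove (overflow 15)
  20÷6 = 3 each, +1 to first 2
Round 2: Briarlake=19 Dunmere=28 Elkhorn=22 Greywater=25 Hollowpine=28 Ironridge=7 → close Dunmere (overflow 18)
  28÷5 = 5 each, +1 to first 3
Round 3: Briarlake=25 Elkhorn=28 Greywater=31 Hollowpine=33 Ironridge=12 → close Elkhorn (overflow 23)
  28÷4 = 7 each, +1 to first 0
Round 4: Briarlake=32 Greywater=38 Hollowpine=40 Ironridge=19 → close Greywater (overflow 29)
  38÷3 = 12 each, +1 to first 2
Round 5: Briarlake=45 Hollowpine=53 Ironridge=31 → close Hollowpine (overflow 41)
  53÷2 = 26 each, +1 to first 1
Round 6: Briarlake=72 Ironridge=57 → close Briarlake (overflow 61)
  72÷1 = 72 each, +1 to first 0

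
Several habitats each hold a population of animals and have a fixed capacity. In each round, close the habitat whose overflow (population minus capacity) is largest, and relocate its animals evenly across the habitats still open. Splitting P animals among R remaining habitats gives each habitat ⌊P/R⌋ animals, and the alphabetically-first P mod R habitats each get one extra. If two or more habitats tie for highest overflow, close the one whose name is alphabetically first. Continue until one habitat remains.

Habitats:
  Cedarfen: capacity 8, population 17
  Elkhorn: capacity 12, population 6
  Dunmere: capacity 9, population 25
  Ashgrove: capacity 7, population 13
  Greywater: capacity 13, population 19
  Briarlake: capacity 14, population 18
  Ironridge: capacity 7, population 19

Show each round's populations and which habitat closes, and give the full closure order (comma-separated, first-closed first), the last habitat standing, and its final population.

Closure order: Dunmere, Ironridge, Cedarfen, Ashgrove, Briarlake, Greywater
Last habitat: Elkhorn with 117 animals

Round 1: Ashgrove=13 Briarlake=18 Cedarfen=17 Dunmere=25 Elkhorn=6 Greywater=19 Ironridge=19 → close Dunmere (overflow 16)
  25÷6 = 4 each, +1 to first 1
Round 2: Ashgrove=18 Briarlake=22 Cedarfen=21 Elkhorn=10 Greywater=23 Ironridge=23 → close Ironridge (overflow 16)
  23÷5 = 4 each, +1 to first 3
Round 3: Ashgrove=23 Briarlake=27 Cedarfen=26 Elkhorn=14 Greywater=27 → close Cedarfen (overflow 18)
  26÷4 = 6 each, +1 to first 2
Round 4: Ashgrove=30 Briarlake=34 Elkhorn=20 Greywater=33 → close Ashgrove (overflow 23)
  30÷3 = 10 each, +1 to first 0
Round 5: Briarlake=44 Elkhorn=30 Greywater=43 → close Briarlake (overflow 30)
  44÷2 = 22 each, +1 to first 0
Round 6: Elkhorn=52 Greywater=65 → close Greywater (overflow 52)
  65÷1 = 65 each, +1 to first 0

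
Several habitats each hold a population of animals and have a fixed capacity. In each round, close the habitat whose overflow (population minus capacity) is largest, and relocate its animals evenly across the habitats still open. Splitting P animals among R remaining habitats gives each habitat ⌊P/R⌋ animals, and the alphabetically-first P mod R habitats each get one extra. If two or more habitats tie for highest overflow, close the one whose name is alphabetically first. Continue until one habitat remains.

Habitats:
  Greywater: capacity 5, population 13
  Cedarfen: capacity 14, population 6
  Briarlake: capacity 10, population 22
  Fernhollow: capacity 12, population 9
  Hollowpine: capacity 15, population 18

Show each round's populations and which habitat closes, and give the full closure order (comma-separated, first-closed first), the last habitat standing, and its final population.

Round 1: Briarlake=22 Cedarfen=6 Fernhollow=9 Greywater=13 Hollowpine=18 → close Briarlake (overflow 12)
  22÷4 = 5 each, +1 to first 2
Round 2: Cedarfen=12 Fernhollow=15 Greywater=18 Hollowpine=23 → close Greywater (overflow 13)
  18÷3 = 6 each, +1 to first 0
Round 3: Cedarfen=18 Fernhollow=21 Hollowpine=29 → close Hollowpine (overflow 14)
  29÷2 = 14 each, +1 to first 1
Round 4: Cedarfen=33 Fernhollow=35 → close Fernhollow (overflow 23)
  35÷1 = 35 each, +1 to first 0

Closure order: Briarlake, Greywater, Hollowpine, Fernhollow
Last habitat: Cedarfen with 68 animals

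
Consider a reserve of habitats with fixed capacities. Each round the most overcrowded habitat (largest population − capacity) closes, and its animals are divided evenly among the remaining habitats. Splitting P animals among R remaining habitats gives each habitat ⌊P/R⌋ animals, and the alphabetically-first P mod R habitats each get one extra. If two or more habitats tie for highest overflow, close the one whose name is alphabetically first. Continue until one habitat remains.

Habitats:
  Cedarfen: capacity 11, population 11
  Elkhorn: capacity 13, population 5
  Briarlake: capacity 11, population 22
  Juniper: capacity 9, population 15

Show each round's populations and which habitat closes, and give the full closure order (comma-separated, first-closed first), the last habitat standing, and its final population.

Closure order: Briarlake, Juniper, Cedarfen
Last habitat: Elkhorn with 53 animals

Round 1: Briarlake=22 Cedarfen=11 Elkhorn=5 Juniper=15 → close Briarlake (overflow 11)
  22÷3 = 7 each, +1 to first 1
Round 2: Cedarfen=19 Elkhorn=12 Juniper=22 → close Juniper (overflow 13)
  22÷2 = 11 each, +1 to first 0
Round 3: Cedarfen=30 Elkhorn=23 → close Cedarfen (overflow 19)
  30÷1 = 30 each, +1 to first 0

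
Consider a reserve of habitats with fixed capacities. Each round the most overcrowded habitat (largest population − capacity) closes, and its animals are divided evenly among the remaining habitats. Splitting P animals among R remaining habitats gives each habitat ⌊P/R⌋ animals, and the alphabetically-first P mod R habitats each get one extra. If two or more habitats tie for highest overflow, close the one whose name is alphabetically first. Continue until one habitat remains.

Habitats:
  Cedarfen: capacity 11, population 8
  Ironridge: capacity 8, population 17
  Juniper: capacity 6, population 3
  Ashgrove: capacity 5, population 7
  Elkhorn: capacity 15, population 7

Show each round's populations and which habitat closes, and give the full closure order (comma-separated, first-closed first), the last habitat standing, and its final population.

Closure order: Ironridge, Ashgrove, Cedarfen, Juniper
Last habitat: Elkhorn with 42 animals

Round 1: Ashgrove=7 Cedarfen=8 Elkhorn=7 Ironridge=17 Juniper=3 → close Ironridge (overflow 9)
  17÷4 = 4 each, +1 to first 1
Round 2: Ashgrove=12 Cedarfen=12 Elkhorn=11 Juniper=7 → close Ashgrove (overflow 7)
  12÷3 = 4 each, +1 to first 0
Round 3: Cedarfen=16 Elkhorn=15 Juniper=11 → close Cedarfen (overflow 5)
  16÷2 = 8 each, +1 to first 0
Round 4: Elkhorn=23 Juniper=19 → close Juniper (overflow 13)
  19÷1 = 19 each, +1 to first 0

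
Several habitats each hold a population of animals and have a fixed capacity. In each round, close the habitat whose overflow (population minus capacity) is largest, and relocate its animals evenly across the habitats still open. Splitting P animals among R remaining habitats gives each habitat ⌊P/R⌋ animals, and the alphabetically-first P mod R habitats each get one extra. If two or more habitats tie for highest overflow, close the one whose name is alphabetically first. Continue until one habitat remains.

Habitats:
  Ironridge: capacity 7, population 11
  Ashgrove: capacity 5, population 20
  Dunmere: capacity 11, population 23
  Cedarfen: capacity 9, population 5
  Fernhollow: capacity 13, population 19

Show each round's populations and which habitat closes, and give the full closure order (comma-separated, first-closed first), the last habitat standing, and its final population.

Closure order: Ashgrove, Dunmere, Fernhollow, Ironridge
Last habitat: Cedarfen with 78 animals

Round 1: Ashgrove=20 Cedarfen=5 Dunmere=23 Fernhollow=19 Ironridge=11 → close Ashgrove (overflow 15)
  20÷4 = 5 each, +1 to first 0
Round 2: Cedarfen=10 Dunmere=28 Fernhollow=24 Ironridge=16 → close Dunmere (overflow 17)
  28÷3 = 9 each, +1 to first 1
Round 3: Cedarfen=20 Fernhollow=33 Ironridge=25 → close Fernhollow (overflow 20)
  33÷2 = 16 each, +1 to first 1
Round 4: Cedarfen=37 Ironridge=41 → close Ironridge (overflow 34)
  41÷1 = 41 each, +1 to first 0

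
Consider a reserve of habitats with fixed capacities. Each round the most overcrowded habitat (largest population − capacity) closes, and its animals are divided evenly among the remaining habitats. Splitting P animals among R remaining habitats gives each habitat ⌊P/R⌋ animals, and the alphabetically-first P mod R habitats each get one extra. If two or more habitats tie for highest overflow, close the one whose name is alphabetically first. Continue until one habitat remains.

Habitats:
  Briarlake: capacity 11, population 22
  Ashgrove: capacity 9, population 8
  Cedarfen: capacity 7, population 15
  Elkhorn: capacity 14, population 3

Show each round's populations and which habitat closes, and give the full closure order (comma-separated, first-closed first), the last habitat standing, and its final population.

Closure order: Briarlake, Cedarfen, Ashgrove
Last habitat: Elkhorn with 48 animals

Round 1: Ashgrove=8 Briarlake=22 Cedarfen=15 Elkhorn=3 → close Briarlake (overflow 11)
  22÷3 = 7 each, +1 to first 1
Round 2: Ashgrove=16 Cedarfen=22 Elkhorn=10 → close Cedarfen (overflow 15)
  22÷2 = 11 each, +1 to first 0
Round 3: Ashgrove=27 Elkhorn=21 → close Ashgrove (overflow 18)
  27÷1 = 27 each, +1 to first 0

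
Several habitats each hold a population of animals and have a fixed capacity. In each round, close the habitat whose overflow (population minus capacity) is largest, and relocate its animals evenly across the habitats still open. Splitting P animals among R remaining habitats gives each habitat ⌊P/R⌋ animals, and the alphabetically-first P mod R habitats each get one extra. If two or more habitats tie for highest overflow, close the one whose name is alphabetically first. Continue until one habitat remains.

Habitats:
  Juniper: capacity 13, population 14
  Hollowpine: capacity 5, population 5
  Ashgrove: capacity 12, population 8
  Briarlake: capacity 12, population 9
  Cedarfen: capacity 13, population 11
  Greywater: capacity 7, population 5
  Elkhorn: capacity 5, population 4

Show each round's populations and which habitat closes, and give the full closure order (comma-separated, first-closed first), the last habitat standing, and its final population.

Round 1: Ashgrove=8 Briarlake=9 Cedarfen=11 Elkhorn=4 Greywater=5 Hollowpine=5 Juniper=14 → close Juniper (overflow 1)
  14÷6 = 2 each, +1 to first 2
Round 2: Ashgrove=11 Briarlake=12 Cedarfen=13 Elkhorn=6 Greywater=7 Hollowpine=7 → close Hollowpine (overflow 2)
  7÷5 = 1 each, +1 to first 2
Round 3: Ashgrove=13 Briarlake=14 Cedarfen=14 Elkhorn=7 Greywater=8 → close Briarlake (overflow 2)
  14÷4 = 3 each, +1 to first 2
Round 4: Ashgrove=17 Cedarfen=18 Elkhorn=10 Greywater=11 → close Ashgrove (overflow 5)
  17÷3 = 5 each, +1 to first 2
Round 5: Cedarfen=24 Elkhorn=16 Greywater=16 → close Cedarfen (overflow 11)
  24÷2 = 12 each, +1 to first 0
Round 6: Elkhorn=28 Greywater=28 → close Elkhorn (overflow 23)
  28÷1 = 28 each, +1 to first 0

Closure order: Juniper, Hollowpine, Briarlake, Ashgrove, Cedarfen, Elkhorn
Last habitat: Greywater with 56 animals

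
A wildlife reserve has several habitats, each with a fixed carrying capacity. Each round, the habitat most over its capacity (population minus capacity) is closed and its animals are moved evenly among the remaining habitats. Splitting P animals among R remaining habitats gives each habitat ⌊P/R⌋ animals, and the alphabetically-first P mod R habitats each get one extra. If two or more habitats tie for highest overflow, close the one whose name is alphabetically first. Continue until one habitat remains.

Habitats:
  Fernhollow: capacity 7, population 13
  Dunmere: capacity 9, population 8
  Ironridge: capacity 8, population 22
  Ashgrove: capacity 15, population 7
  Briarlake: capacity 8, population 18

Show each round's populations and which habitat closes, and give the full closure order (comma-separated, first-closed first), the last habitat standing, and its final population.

Closure order: Ironridge, Briarlake, Fernhollow, Dunmere
Last habitat: Ashgrove with 68 animals

Round 1: Ashgrove=7 Briarlake=18 Dunmere=8 Fernhollow=13 Ironridge=22 → close Ironridge (overflow 14)
  22÷4 = 5 each, +1 to first 2
Round 2: Ashgrove=13 Briarlake=24 Dunmere=13 Fernhollow=18 → close Briarlake (overflow 16)
  24÷3 = 8 each, +1 to first 0
Round 3: Ashgrove=21 Dunmere=21 Fernhollow=26 → close Fernhollow (overflow 19)
  26÷2 = 13 each, +1 to first 0
Round 4: Ashgrove=34 Dunmere=34 → close Dunmere (overflow 25)
  34÷1 = 34 each, +1 to first 0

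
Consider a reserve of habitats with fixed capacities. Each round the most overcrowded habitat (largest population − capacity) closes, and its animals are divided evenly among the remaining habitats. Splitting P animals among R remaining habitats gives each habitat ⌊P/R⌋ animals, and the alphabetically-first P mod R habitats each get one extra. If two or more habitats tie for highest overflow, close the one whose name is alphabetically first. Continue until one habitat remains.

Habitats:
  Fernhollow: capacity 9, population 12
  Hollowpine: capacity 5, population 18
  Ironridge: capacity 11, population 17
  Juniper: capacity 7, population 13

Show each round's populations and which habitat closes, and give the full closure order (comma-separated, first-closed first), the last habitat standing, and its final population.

Closure order: Hollowpine, Ironridge, Juniper
Last habitat: Fernhollow with 60 animals

Round 1: Fernhollow=12 Hollowpine=18 Ironridge=17 Juniper=13 → close Hollowpine (overflow 13)
  18÷3 = 6 each, +1 to first 0
Round 2: Fernhollow=18 Ironridge=23 Juniper=19 → close Ironridge (overflow 12)
  23÷2 = 11 each, +1 to first 1
Round 3: Fernhollow=30 Juniper=30 → close Juniper (overflow 23)
  30÷1 = 30 each, +1 to first 0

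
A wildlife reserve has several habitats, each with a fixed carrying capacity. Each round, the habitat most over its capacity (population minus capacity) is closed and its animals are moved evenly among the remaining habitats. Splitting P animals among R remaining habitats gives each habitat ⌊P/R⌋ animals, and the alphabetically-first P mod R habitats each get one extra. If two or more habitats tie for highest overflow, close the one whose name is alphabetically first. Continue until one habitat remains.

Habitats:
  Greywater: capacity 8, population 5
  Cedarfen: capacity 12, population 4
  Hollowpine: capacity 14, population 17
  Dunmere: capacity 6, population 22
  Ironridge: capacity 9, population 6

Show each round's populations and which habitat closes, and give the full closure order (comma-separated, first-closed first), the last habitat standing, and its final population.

Round 1: Cedarfen=4 Dunmere=22 Greywater=5 Hollowpine=17 Ironridge=6 → close Dunmere (overflow 16)
  22÷4 = 5 each, +1 to first 2
Round 2: Cedarfen=10 Greywater=11 Hollowpine=22 Ironridge=11 → close Hollowpine (overflow 8)
  22÷3 = 7 each, +1 to first 1
Round 3: Cedarfen=18 Greywater=18 Ironridge=18 → close Greywater (overflow 10)
  18÷2 = 9 each, +1 to first 0
Round 4: Cedarfen=27 Ironridge=27 → close Ironridge (overflow 18)
  27÷1 = 27 each, +1 to first 0

Closure order: Dunmere, Hollowpine, Greywater, Ironridge
Last habitat: Cedarfen with 54 animals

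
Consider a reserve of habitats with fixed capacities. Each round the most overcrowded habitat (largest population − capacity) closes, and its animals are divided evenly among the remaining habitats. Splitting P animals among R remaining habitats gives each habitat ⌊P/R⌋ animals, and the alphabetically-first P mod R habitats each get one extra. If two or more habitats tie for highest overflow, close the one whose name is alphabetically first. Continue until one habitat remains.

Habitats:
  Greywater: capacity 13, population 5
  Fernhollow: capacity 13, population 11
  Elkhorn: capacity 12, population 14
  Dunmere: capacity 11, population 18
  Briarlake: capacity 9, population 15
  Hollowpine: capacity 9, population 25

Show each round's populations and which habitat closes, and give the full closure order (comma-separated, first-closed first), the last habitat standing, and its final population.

Round 1: Briarlake=15 Dunmere=18 Elkhorn=14 Fernhollow=11 Greywater=5 Hollowpine=25 → close Hollowpine (overflow 16)
  25÷5 = 5 each, +1 to first 0
Round 2: Briarlake=20 Dunmere=23 Elkhorn=19 Fernhollow=16 Greywater=10 → close Dunmere (overflow 12)
  23÷4 = 5 each, +1 to first 3
Round 3: Briarlake=26 Elkhorn=25 Fernhollow=22 Greywater=15 → close Briarlake (overflow 17)
  26÷3 = 8 each, +1 to first 2
Round 4: Elkhorn=34 Fernhollow=31 Greywater=23 → close Elkhorn (overflow 22)
  34÷2 = 17 each, +1 to first 0
Round 5: Fernhollow=48 Greywater=40 → close Fernhollow (overflow 35)
  48÷1 = 48 each, +1 to first 0

Closure order: Hollowpine, Dunmere, Briarlake, Elkhorn, Fernhollow
Last habitat: Greywater with 88 animals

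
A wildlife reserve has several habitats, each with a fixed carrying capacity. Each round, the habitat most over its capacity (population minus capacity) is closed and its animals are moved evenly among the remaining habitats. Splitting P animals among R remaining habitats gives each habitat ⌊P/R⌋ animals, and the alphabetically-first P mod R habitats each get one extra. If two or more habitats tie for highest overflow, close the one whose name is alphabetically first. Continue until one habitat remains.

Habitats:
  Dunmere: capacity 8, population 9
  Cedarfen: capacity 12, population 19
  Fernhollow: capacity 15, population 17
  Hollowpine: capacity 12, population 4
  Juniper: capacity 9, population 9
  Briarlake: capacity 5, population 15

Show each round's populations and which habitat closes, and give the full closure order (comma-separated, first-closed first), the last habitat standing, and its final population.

Closure order: Briarlake, Cedarfen, Fernhollow, Dunmere, Juniper
Last habitat: Hollowpine with 73 animals

Round 1: Briarlake=15 Cedarfen=19 Dunmere=9 Fernhollow=17 Hollowpine=4 Juniper=9 → close Briarlake (overflow 10)
  15÷5 = 3 each, +1 to first 0
Round 2: Cedarfen=22 Dunmere=12 Fernhollow=20 Hollowpine=7 Juniper=12 → close Cedarfen (overflow 10)
  22÷4 = 5 each, +1 to first 2
Round 3: Dunmere=18 Fernhollow=26 Hollowpine=12 Juniper=17 → close Fernhollow (overflow 11)
  26÷3 = 8 each, +1 to first 2
Round 4: Dunmere=27 Hollowpine=21 Juniper=25 → close Dunmere (overflow 19)
  27÷2 = 13 each, +1 to first 1
Round 5: Hollowpine=35 Juniper=38 → close Juniper (overflow 29)
  38÷1 = 38 each, +1 to first 0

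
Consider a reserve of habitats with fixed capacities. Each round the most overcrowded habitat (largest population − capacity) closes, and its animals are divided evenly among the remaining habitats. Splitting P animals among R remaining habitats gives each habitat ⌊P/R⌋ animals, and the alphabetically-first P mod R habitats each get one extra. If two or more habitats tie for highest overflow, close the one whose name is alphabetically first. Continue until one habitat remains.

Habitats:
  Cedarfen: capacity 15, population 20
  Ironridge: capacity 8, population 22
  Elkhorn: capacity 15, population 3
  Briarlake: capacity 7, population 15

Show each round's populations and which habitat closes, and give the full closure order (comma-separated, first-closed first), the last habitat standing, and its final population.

Closure order: Ironridge, Briarlake, Cedarfen
Last habitat: Elkhorn with 60 animals

Round 1: Briarlake=15 Cedarfen=20 Elkhorn=3 Ironridge=22 → close Ironridge (overflow 14)
  22÷3 = 7 each, +1 to first 1
Round 2: Briarlake=23 Cedarfen=27 Elkhorn=10 → close Briarlake (overflow 16)
  23÷2 = 11 each, +1 to first 1
Round 3: Cedarfen=39 Elkhorn=21 → close Cedarfen (overflow 24)
  39÷1 = 39 each, +1 to first 0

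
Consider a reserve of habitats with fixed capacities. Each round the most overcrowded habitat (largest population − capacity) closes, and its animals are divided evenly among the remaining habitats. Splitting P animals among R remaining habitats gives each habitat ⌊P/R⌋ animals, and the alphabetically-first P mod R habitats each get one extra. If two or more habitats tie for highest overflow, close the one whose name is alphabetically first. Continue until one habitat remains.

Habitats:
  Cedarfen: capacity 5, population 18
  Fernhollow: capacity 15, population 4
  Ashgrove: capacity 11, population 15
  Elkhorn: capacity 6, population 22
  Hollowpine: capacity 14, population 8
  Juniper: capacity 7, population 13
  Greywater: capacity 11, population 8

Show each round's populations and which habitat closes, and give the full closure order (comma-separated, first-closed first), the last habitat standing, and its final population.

Round 1: Ashgrove=15 Cedarfen=18 Elkhorn=22 Fernhollow=4 Greywater=8 Hollowpine=8 Juniper=13 → close Elkhorn (overflow 16)
  22÷6 = 3 each, +1 to first 4
Round 2: Ashgrove=19 Cedarfen=22 Fernhollow=8 Greywater=12 Hollowpine=11 Juniper=16 → close Cedarfen (overflow 17)
  22÷5 = 4 each, +1 to first 2
Round 3: Ashgrove=24 Fernhollow=13 Greywater=16 Hollowpine=15 Juniper=20 → close Ashgrove (overflow 13)
  24÷4 = 6 each, +1 to first 0
Round 4: Fernhollow=19 Greywater=22 Hollowpine=21 Juniper=26 → close Juniper (overflow 19)
  26÷3 = 8 each, +1 to first 2
Round 5: Fernhollow=28 Greywater=31 Hollowpine=29 → close Greywater (overflow 20)
  31÷2 = 15 each, +1 to first 1
Round 6: Fernhollow=44 Hollowpine=44 → close Hollowpine (overflow 30)
  44÷1 = 44 each, +1 to first 0

Closure order: Elkhorn, Cedarfen, Ashgrove, Juniper, Greywater, Hollowpine
Last habitat: Fernhollow with 88 animals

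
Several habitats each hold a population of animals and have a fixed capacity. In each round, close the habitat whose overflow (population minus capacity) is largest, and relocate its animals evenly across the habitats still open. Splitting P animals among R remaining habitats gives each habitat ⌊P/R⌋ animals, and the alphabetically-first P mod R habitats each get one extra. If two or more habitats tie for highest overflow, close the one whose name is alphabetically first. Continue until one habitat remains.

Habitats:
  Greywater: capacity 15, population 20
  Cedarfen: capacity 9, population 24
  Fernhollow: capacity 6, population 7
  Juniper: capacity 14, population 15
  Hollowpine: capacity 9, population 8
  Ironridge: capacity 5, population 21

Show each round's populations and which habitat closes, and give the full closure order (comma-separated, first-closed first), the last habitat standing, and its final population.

Round 1: Cedarfen=24 Fernhollow=7 Greywater=20 Hollowpine=8 Ironridge=21 Juniper=15 → close Ironridge (overflow 16)
  21÷5 = 4 each, +1 to first 1
Round 2: Cedarfen=29 Fernhollow=11 Greywater=24 Hollowpine=12 Juniper=19 → close Cedarfen (overflow 20)
  29÷4 = 7 each, +1 to first 1
Round 3: Fernhollow=19 Greywater=31 Hollowpine=19 Juniper=26 → close Greywater (overflow 16)
  31÷3 = 10 each, +1 to first 1
Round 4: Fernhollow=30 Hollowpine=29 Juniper=36 → close Fernhollow (overflow 24)
  30÷2 = 15 each, +1 to first 0
Round 5: Hollowpine=44 Juniper=51 → close Juniper (overflow 37)
  51÷1 = 51 each, +1 to first 0

Closure order: Ironridge, Cedarfen, Greywater, Fernhollow, Juniper
Last habitat: Hollowpine with 95 animals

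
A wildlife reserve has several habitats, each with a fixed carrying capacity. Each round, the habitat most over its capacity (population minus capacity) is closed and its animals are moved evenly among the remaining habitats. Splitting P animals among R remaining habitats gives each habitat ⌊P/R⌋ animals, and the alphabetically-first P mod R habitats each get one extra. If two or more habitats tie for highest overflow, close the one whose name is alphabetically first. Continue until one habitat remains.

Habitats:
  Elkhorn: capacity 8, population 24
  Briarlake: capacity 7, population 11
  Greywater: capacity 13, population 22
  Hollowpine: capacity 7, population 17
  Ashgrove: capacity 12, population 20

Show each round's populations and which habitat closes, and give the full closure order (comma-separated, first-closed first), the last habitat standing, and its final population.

Closure order: Elkhorn, Hollowpine, Ashgrove, Greywater
Last habitat: Briarlake with 94 animals

Round 1: Ashgrove=20 Briarlake=11 Elkhorn=24 Greywater=22 Hollowpine=17 → close Elkhorn (overflow 16)
  24÷4 = 6 each, +1 to first 0
Round 2: Ashgrove=26 Briarlake=17 Greywater=28 Hollowpine=23 → close Hollowpine (overflow 16)
  23÷3 = 7 each, +1 to first 2
Round 3: Ashgrove=34 Briarlake=25 Greywater=35 → close Ashgrove (overflow 22)
  34÷2 = 17 each, +1 to first 0
Round 4: Briarlake=42 Greywater=52 → close Greywater (overflow 39)
  52÷1 = 52 each, +1 to first 0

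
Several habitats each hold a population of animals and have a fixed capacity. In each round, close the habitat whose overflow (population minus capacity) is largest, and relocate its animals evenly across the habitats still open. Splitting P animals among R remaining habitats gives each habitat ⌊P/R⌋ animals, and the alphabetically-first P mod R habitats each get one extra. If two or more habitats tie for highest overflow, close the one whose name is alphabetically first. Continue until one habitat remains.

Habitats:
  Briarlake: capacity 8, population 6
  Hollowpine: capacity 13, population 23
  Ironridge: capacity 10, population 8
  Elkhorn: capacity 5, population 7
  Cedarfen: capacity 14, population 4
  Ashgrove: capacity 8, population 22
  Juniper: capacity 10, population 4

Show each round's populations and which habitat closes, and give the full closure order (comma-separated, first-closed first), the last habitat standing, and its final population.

Round 1: Ashgrove=22 Briarlake=6 Cedarfen=4 Elkhorn=7 Hollowpine=23 Ironridge=8 Juniper=4 → close Ashgrove (overflow 14)
  22÷6 = 3 each, +1 to first 4
Round 2: Briarlake=10 Cedarfen=8 Elkhorn=11 Hollowpine=27 Ironridge=11 Juniper=7 → close Hollowpine (overflow 14)
  27÷5 = 5 each, +1 to first 2
Round 3: Briarlake=16 Cedarfen=14 Elkhorn=16 Ironridge=16 Juniper=12 → close Elkhorn (overflow 11)
  16÷4 = 4 each, +1 to first 0
Round 4: Briarlake=20 Cedarfen=18 Ironridge=20 Juniper=16 → close Briarlake (overflow 12)
  20÷3 = 6 each, +1 to first 2
Round 5: Cedarfen=25 Ironridge=27 Juniper=22 → close Ironridge (overflow 17)
  27÷2 = 13 each, +1 to first 1
Round 6: Cedarfen=39 Juniper=35 → close Cedarfen (overflow 25)
  39÷1 = 39 each, +1 to first 0

Closure order: Ashgrove, Hollowpine, Elkhorn, Briarlake, Ironridge, Cedarfen
Last habitat: Juniper with 74 animals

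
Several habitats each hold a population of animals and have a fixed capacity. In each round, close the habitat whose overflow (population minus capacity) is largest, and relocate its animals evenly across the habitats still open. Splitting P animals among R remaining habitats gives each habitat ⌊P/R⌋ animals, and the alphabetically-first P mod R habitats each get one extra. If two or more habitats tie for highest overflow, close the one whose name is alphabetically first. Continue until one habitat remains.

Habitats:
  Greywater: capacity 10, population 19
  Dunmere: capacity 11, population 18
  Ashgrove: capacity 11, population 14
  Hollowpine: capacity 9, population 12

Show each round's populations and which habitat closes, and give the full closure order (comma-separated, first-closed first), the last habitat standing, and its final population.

Closure order: Greywater, Dunmere, Ashgrove
Last habitat: Hollowpine with 63 animals

Round 1: Ashgrove=14 Dunmere=18 Greywater=19 Hollowpine=12 → close Greywater (overflow 9)
  19÷3 = 6 each, +1 to first 1
Round 2: Ashgrove=21 Dunmere=24 Hollowpine=18 → close Dunmere (overflow 13)
  24÷2 = 12 each, +1 to first 0
Round 3: Ashgrove=33 Hollowpine=30 → close Ashgrove (overflow 22)
  33÷1 = 33 each, +1 to first 0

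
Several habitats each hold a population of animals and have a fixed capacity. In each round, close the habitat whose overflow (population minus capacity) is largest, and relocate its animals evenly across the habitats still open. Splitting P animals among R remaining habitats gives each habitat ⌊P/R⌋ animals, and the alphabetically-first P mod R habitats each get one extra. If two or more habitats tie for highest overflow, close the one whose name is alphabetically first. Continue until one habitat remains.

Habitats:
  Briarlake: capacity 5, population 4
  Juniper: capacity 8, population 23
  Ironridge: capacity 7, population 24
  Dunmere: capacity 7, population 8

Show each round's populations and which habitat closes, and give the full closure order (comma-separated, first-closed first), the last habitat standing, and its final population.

Round 1: Briarlake=4 Dunmere=8 Ironridge=24 Juniper=23 → close Ironridge (overflow 17)
  24÷3 = 8 each, +1 to first 0
Round 2: Briarlake=12 Dunmere=16 Juniper=31 → close Juniper (overflow 23)
  31÷2 = 15 each, +1 to first 1
Round 3: Briarlake=28 Dunmere=31 → close Dunmere (overflow 24)
  31÷1 = 31 each, +1 to first 0

Closure order: Ironridge, Juniper, Dunmere
Last habitat: Briarlake with 59 animals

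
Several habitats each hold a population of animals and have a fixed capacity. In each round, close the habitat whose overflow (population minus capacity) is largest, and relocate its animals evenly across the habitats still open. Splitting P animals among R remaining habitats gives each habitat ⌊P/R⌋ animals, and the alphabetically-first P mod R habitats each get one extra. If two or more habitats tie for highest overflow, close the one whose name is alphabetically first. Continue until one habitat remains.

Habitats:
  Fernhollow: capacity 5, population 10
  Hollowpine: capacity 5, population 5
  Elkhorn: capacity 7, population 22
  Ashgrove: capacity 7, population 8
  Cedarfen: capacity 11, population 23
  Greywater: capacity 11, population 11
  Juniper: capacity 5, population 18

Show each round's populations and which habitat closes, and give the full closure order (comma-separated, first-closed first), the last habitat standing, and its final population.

Round 1: Ashgrove=8 Cedarfen=23 Elkhorn=22 Fernhollow=10 Greywater=11 Hollowpine=5 Juniper=18 → close Elkhorn (overflow 15)
  22÷6 = 3 each, +1 to first 4
Round 2: Ashgrove=12 Cedarfen=27 Fernhollow=14 Greywater=15 Hollowpine=8 Juniper=21 → close Cedarfen (overflow 16)
  27÷5 = 5 each, +1 to first 2
Round 3: Ashgrove=18 Fernhollow=20 Greywater=20 Hollowpine=13 Juniper=26 → close Juniper (overflow 21)
  26÷4 = 6 each, +1 to first 2
Round 4: Ashgrove=25 Fernhollow=27 Greywater=26 Hollowpine=19 → close Fernhollow (overflow 22)
  27÷3 = 9 each, +1 to first 0
Round 5: Ashgrove=34 Greywater=35 Hollowpine=28 → close Ashgrove (overflow 27)
  34÷2 = 17 each, +1 to first 0
Round 6: Greywater=52 Hollowpine=45 → close Greywater (overflow 41)
  52÷1 = 52 each, +1 to first 0

Closure order: Elkhorn, Cedarfen, Juniper, Fernhollow, Ashgrove, Greywater
Last habitat: Hollowpine with 97 animals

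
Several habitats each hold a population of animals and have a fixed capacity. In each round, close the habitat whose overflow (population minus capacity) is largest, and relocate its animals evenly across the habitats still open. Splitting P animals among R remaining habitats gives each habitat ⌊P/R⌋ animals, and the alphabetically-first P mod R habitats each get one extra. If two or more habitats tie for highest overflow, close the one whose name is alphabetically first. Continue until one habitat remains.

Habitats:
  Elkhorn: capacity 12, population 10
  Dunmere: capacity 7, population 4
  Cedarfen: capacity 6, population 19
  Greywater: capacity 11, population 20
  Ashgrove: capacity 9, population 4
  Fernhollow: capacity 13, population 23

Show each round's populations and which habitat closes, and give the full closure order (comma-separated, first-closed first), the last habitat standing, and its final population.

Round 1: Ashgrove=4 Cedarfen=19 Dunmere=4 Elkhorn=10 Fernhollow=23 Greywater=20 → close Cedarfen (overflow 13)
  19÷5 = 3 each, +1 to first 4
Round 2: Ashgrove=8 Dunmere=8 Elkhorn=14 Fernhollow=27 Greywater=23 → close Fernhollow (overflow 14)
  27÷4 = 6 each, +1 to first 3
Round 3: Ashgrove=15 Dunmere=15 Elkhorn=21 Greywater=29 → close Greywater (overflow 18)
  29÷3 = 9 each, +1 to first 2
Round 4: Ashgrove=25 Dunmere=25 Elkhorn=30 → close Dunmere (overflow 18)
  25÷2 = 12 each, +1 to first 1
Round 5: Ashgrove=38 Elkhorn=42 → close Elkhorn (overflow 30)
  42÷1 = 42 each, +1 to first 0

Closure order: Cedarfen, Fernhollow, Greywater, Dunmere, Elkhorn
Last habitat: Ashgrove with 80 animals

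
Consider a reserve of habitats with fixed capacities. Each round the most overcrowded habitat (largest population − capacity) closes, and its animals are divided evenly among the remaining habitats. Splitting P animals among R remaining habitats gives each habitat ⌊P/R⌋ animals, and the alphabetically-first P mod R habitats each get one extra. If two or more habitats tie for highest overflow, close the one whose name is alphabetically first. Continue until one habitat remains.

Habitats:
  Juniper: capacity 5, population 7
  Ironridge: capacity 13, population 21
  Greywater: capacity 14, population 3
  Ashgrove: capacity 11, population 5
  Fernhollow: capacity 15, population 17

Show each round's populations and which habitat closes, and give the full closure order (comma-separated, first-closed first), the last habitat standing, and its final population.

Round 1: Ashgrove=5 Fernhollow=17 Greywater=3 Ironridge=21 Juniper=7 → close Ironridge (overflow 8)
  21÷4 = 5 each, +1 to first 1
Round 2: Ashgrove=11 Fernhollow=22 Greywater=8 Juniper=12 → close Fernhollow (overflow 7)
  22÷3 = 7 each, +1 to first 1
Round 3: Ashgrove=19 Greywater=15 Juniper=19 → close Juniper (overflow 14)
  19÷2 = 9 each, +1 to first 1
Round 4: Ashgrove=29 Greywater=24 → close Ashgrove (overflow 18)
  29÷1 = 29 each, +1 to first 0

Closure order: Ironridge, Fernhollow, Juniper, Ashgrove
Last habitat: Greywater with 53 animals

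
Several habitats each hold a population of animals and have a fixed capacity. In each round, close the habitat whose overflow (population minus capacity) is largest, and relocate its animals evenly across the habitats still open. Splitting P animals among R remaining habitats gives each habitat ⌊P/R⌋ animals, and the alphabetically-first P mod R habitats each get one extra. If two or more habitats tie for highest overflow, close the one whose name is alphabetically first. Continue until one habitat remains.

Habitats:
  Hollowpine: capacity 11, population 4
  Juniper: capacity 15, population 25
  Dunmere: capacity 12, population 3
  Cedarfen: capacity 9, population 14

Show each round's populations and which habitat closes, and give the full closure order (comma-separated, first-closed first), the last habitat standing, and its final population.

Round 1: Cedarfen=14 Dunmere=3 Hollowpine=4 Juniper=25 → close Juniper (overflow 10)
  25÷3 = 8 each, +1 to first 1
Round 2: Cedarfen=23 Dunmere=11 Hollowpine=12 → close Cedarfen (overflow 14)
  23÷2 = 11 each, +1 to first 1
Round 3: Dunmere=23 Hollowpine=23 → close Hollowpine (overflow 12)
  23÷1 = 23 each, +1 to first 0

Closure order: Juniper, Cedarfen, Hollowpine
Last habitat: Dunmere with 46 animals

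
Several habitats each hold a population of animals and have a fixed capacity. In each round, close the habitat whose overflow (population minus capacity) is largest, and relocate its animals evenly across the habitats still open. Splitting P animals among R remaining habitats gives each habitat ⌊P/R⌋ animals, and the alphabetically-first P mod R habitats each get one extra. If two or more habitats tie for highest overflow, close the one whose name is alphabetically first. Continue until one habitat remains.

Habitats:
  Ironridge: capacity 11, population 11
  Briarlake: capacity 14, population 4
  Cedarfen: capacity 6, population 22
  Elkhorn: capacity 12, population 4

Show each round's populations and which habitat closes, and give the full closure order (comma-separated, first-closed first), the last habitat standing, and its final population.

Closure order: Cedarfen, Ironridge, Elkhorn
Last habitat: Briarlake with 41 animals

Round 1: Briarlake=4 Cedarfen=22 Elkhorn=4 Ironridge=11 → close Cedarfen (overflow 16)
  22÷3 = 7 each, +1 to first 1
Round 2: Briarlake=12 Elkhorn=11 Ironridge=18 → close Ironridge (overflow 7)
  18÷2 = 9 each, +1 to first 0
Round 3: Briarlake=21 Elkhorn=20 → close Elkhorn (overflow 8)
  20÷1 = 20 each, +1 to first 0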